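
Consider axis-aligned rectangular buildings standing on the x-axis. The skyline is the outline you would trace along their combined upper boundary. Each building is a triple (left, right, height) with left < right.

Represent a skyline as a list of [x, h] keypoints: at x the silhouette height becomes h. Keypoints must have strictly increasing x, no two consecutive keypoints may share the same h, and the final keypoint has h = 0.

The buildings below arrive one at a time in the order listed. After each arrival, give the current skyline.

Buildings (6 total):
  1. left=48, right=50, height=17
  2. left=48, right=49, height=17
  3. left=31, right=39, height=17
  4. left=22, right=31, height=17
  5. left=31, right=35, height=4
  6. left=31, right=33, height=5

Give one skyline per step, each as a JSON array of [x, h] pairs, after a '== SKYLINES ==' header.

== SKYLINES ==
[[48,17],[50,0]]
[[48,17],[50,0]]
[[31,17],[39,0],[48,17],[50,0]]
[[22,17],[39,0],[48,17],[50,0]]
[[22,17],[39,0],[48,17],[50,0]]
[[22,17],[39,0],[48,17],[50,0]]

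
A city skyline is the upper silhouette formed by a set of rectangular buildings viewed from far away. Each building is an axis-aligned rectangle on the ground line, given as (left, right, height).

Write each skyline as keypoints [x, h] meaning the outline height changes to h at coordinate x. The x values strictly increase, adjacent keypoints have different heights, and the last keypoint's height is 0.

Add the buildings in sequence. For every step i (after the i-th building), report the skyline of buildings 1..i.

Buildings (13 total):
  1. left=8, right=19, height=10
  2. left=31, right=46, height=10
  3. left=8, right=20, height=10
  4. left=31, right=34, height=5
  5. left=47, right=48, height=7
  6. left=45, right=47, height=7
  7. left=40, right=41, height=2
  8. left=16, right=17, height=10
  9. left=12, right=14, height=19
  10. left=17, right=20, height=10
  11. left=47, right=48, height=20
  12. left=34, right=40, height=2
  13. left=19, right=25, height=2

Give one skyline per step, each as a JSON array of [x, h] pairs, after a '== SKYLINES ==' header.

== SKYLINES ==
[[8,10],[19,0]]
[[8,10],[19,0],[31,10],[46,0]]
[[8,10],[20,0],[31,10],[46,0]]
[[8,10],[20,0],[31,10],[46,0]]
[[8,10],[20,0],[31,10],[46,0],[47,7],[48,0]]
[[8,10],[20,0],[31,10],[46,7],[48,0]]
[[8,10],[20,0],[31,10],[46,7],[48,0]]
[[8,10],[20,0],[31,10],[46,7],[48,0]]
[[8,10],[12,19],[14,10],[20,0],[31,10],[46,7],[48,0]]
[[8,10],[12,19],[14,10],[20,0],[31,10],[46,7],[48,0]]
[[8,10],[12,19],[14,10],[20,0],[31,10],[46,7],[47,20],[48,0]]
[[8,10],[12,19],[14,10],[20,0],[31,10],[46,7],[47,20],[48,0]]
[[8,10],[12,19],[14,10],[20,2],[25,0],[31,10],[46,7],[47,20],[48,0]]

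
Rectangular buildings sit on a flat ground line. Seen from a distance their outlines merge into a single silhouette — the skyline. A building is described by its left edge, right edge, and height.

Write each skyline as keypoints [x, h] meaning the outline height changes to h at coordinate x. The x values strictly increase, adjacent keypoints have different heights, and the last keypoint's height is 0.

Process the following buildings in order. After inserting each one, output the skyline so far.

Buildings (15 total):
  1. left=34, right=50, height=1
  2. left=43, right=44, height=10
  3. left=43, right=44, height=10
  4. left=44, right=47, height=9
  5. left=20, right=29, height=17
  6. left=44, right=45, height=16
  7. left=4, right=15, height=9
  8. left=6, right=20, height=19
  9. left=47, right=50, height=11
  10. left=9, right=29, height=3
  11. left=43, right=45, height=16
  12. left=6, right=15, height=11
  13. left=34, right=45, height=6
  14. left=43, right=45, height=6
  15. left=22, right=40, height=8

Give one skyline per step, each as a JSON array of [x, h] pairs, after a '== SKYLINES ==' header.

== SKYLINES ==
[[34,1],[50,0]]
[[34,1],[43,10],[44,1],[50,0]]
[[34,1],[43,10],[44,1],[50,0]]
[[34,1],[43,10],[44,9],[47,1],[50,0]]
[[20,17],[29,0],[34,1],[43,10],[44,9],[47,1],[50,0]]
[[20,17],[29,0],[34,1],[43,10],[44,16],[45,9],[47,1],[50,0]]
[[4,9],[15,0],[20,17],[29,0],[34,1],[43,10],[44,16],[45,9],[47,1],[50,0]]
[[4,9],[6,19],[20,17],[29,0],[34,1],[43,10],[44,16],[45,9],[47,1],[50,0]]
[[4,9],[6,19],[20,17],[29,0],[34,1],[43,10],[44,16],[45,9],[47,11],[50,0]]
[[4,9],[6,19],[20,17],[29,0],[34,1],[43,10],[44,16],[45,9],[47,11],[50,0]]
[[4,9],[6,19],[20,17],[29,0],[34,1],[43,16],[45,9],[47,11],[50,0]]
[[4,9],[6,19],[20,17],[29,0],[34,1],[43,16],[45,9],[47,11],[50,0]]
[[4,9],[6,19],[20,17],[29,0],[34,6],[43,16],[45,9],[47,11],[50,0]]
[[4,9],[6,19],[20,17],[29,0],[34,6],[43,16],[45,9],[47,11],[50,0]]
[[4,9],[6,19],[20,17],[29,8],[40,6],[43,16],[45,9],[47,11],[50,0]]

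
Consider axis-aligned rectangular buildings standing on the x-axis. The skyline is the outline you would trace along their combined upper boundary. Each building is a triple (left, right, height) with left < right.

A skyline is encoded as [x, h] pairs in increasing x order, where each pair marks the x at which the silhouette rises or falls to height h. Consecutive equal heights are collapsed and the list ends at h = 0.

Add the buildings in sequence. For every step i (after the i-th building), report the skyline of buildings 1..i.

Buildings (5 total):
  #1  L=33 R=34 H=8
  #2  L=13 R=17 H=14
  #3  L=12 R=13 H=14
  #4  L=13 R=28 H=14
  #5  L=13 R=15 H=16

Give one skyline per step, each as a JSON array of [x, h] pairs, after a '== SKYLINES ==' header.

== SKYLINES ==
[[33,8],[34,0]]
[[13,14],[17,0],[33,8],[34,0]]
[[12,14],[17,0],[33,8],[34,0]]
[[12,14],[28,0],[33,8],[34,0]]
[[12,14],[13,16],[15,14],[28,0],[33,8],[34,0]]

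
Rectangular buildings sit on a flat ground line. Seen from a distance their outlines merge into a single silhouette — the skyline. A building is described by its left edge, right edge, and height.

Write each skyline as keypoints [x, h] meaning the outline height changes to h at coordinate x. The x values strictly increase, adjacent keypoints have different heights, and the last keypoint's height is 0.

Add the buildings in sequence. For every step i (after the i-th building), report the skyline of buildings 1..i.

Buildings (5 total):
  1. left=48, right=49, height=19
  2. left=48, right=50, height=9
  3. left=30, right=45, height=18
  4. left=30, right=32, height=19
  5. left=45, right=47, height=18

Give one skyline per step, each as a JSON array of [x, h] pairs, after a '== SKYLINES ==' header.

== SKYLINES ==
[[48,19],[49,0]]
[[48,19],[49,9],[50,0]]
[[30,18],[45,0],[48,19],[49,9],[50,0]]
[[30,19],[32,18],[45,0],[48,19],[49,9],[50,0]]
[[30,19],[32,18],[47,0],[48,19],[49,9],[50,0]]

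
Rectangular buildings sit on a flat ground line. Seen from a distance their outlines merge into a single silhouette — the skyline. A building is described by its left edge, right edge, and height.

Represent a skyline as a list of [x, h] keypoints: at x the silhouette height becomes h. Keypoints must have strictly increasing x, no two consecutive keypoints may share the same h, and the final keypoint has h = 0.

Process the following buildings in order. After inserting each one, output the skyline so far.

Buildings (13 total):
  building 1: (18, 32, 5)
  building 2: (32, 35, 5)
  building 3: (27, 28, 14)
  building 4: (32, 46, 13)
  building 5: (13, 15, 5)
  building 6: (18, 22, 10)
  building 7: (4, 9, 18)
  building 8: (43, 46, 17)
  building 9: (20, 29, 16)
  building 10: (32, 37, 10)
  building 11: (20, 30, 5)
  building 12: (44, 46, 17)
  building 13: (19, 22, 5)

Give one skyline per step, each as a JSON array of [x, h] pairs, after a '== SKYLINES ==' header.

== SKYLINES ==
[[18,5],[32,0]]
[[18,5],[35,0]]
[[18,5],[27,14],[28,5],[35,0]]
[[18,5],[27,14],[28,5],[32,13],[46,0]]
[[13,5],[15,0],[18,5],[27,14],[28,5],[32,13],[46,0]]
[[13,5],[15,0],[18,10],[22,5],[27,14],[28,5],[32,13],[46,0]]
[[4,18],[9,0],[13,5],[15,0],[18,10],[22,5],[27,14],[28,5],[32,13],[46,0]]
[[4,18],[9,0],[13,5],[15,0],[18,10],[22,5],[27,14],[28,5],[32,13],[43,17],[46,0]]
[[4,18],[9,0],[13,5],[15,0],[18,10],[20,16],[29,5],[32,13],[43,17],[46,0]]
[[4,18],[9,0],[13,5],[15,0],[18,10],[20,16],[29,5],[32,13],[43,17],[46,0]]
[[4,18],[9,0],[13,5],[15,0],[18,10],[20,16],[29,5],[32,13],[43,17],[46,0]]
[[4,18],[9,0],[13,5],[15,0],[18,10],[20,16],[29,5],[32,13],[43,17],[46,0]]
[[4,18],[9,0],[13,5],[15,0],[18,10],[20,16],[29,5],[32,13],[43,17],[46,0]]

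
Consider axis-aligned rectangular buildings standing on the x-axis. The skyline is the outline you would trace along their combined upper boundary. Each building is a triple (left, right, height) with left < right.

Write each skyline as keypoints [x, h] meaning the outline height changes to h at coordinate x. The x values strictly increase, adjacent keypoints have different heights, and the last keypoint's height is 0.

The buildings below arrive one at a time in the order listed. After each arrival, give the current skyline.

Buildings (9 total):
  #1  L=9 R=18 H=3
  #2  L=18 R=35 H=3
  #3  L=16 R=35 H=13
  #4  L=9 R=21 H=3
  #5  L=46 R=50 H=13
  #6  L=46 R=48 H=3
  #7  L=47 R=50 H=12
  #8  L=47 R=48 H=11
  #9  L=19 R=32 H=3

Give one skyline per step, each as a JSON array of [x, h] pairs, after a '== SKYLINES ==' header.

== SKYLINES ==
[[9,3],[18,0]]
[[9,3],[35,0]]
[[9,3],[16,13],[35,0]]
[[9,3],[16,13],[35,0]]
[[9,3],[16,13],[35,0],[46,13],[50,0]]
[[9,3],[16,13],[35,0],[46,13],[50,0]]
[[9,3],[16,13],[35,0],[46,13],[50,0]]
[[9,3],[16,13],[35,0],[46,13],[50,0]]
[[9,3],[16,13],[35,0],[46,13],[50,0]]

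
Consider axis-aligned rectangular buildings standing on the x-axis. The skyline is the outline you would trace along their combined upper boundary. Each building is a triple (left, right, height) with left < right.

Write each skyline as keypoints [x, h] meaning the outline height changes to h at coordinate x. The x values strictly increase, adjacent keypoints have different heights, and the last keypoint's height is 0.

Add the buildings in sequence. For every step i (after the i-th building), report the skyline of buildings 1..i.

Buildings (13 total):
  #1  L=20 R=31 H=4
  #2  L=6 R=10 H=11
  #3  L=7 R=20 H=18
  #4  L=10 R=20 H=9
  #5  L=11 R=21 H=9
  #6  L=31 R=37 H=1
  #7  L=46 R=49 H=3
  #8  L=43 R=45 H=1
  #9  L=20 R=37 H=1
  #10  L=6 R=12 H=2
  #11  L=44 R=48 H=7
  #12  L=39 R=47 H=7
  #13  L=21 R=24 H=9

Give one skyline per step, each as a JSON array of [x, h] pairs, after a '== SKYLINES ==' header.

== SKYLINES ==
[[20,4],[31,0]]
[[6,11],[10,0],[20,4],[31,0]]
[[6,11],[7,18],[20,4],[31,0]]
[[6,11],[7,18],[20,4],[31,0]]
[[6,11],[7,18],[20,9],[21,4],[31,0]]
[[6,11],[7,18],[20,9],[21,4],[31,1],[37,0]]
[[6,11],[7,18],[20,9],[21,4],[31,1],[37,0],[46,3],[49,0]]
[[6,11],[7,18],[20,9],[21,4],[31,1],[37,0],[43,1],[45,0],[46,3],[49,0]]
[[6,11],[7,18],[20,9],[21,4],[31,1],[37,0],[43,1],[45,0],[46,3],[49,0]]
[[6,11],[7,18],[20,9],[21,4],[31,1],[37,0],[43,1],[45,0],[46,3],[49,0]]
[[6,11],[7,18],[20,9],[21,4],[31,1],[37,0],[43,1],[44,7],[48,3],[49,0]]
[[6,11],[7,18],[20,9],[21,4],[31,1],[37,0],[39,7],[48,3],[49,0]]
[[6,11],[7,18],[20,9],[24,4],[31,1],[37,0],[39,7],[48,3],[49,0]]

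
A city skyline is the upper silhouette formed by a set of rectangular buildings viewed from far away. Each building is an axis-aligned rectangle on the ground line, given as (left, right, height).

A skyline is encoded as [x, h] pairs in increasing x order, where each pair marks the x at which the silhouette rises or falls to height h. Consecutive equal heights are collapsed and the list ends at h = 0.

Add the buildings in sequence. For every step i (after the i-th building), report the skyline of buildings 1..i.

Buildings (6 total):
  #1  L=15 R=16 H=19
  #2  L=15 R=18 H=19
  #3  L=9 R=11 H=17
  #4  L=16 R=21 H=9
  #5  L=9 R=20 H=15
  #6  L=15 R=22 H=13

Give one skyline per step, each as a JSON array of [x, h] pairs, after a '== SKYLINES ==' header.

== SKYLINES ==
[[15,19],[16,0]]
[[15,19],[18,0]]
[[9,17],[11,0],[15,19],[18,0]]
[[9,17],[11,0],[15,19],[18,9],[21,0]]
[[9,17],[11,15],[15,19],[18,15],[20,9],[21,0]]
[[9,17],[11,15],[15,19],[18,15],[20,13],[22,0]]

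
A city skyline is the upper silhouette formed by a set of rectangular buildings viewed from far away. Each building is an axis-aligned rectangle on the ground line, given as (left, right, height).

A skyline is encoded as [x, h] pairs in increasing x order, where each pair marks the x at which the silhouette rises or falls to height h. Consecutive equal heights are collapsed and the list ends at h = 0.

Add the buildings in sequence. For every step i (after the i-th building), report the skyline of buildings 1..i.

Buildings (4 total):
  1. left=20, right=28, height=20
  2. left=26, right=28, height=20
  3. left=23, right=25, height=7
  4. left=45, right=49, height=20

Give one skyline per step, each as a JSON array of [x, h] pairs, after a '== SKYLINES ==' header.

== SKYLINES ==
[[20,20],[28,0]]
[[20,20],[28,0]]
[[20,20],[28,0]]
[[20,20],[28,0],[45,20],[49,0]]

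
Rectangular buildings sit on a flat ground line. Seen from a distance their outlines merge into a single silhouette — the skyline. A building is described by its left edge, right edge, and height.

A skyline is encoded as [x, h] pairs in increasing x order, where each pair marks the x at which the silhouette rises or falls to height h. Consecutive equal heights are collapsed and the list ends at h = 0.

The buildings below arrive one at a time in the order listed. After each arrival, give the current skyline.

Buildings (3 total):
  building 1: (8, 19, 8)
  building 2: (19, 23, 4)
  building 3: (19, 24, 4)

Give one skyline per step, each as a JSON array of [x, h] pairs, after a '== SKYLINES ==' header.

== SKYLINES ==
[[8,8],[19,0]]
[[8,8],[19,4],[23,0]]
[[8,8],[19,4],[24,0]]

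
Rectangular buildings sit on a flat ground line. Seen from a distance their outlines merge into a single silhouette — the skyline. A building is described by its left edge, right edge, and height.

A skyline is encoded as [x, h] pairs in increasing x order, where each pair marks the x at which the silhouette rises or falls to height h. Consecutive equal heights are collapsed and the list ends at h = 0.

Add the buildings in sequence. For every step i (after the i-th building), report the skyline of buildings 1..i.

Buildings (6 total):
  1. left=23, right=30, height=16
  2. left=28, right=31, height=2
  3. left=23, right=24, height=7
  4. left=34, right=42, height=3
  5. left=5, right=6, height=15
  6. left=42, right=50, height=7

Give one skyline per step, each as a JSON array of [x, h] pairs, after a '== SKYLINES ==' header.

== SKYLINES ==
[[23,16],[30,0]]
[[23,16],[30,2],[31,0]]
[[23,16],[30,2],[31,0]]
[[23,16],[30,2],[31,0],[34,3],[42,0]]
[[5,15],[6,0],[23,16],[30,2],[31,0],[34,3],[42,0]]
[[5,15],[6,0],[23,16],[30,2],[31,0],[34,3],[42,7],[50,0]]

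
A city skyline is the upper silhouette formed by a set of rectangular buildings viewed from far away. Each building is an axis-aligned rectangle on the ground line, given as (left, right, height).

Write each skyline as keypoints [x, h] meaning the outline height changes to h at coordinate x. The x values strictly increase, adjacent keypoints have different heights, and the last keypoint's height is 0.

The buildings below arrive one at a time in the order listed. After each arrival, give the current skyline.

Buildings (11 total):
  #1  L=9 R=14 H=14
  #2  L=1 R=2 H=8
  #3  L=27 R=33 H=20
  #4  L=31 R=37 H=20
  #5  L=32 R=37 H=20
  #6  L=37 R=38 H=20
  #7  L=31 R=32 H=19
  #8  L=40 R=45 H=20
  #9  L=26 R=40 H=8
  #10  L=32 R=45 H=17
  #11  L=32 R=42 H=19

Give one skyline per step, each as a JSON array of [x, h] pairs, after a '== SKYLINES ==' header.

== SKYLINES ==
[[9,14],[14,0]]
[[1,8],[2,0],[9,14],[14,0]]
[[1,8],[2,0],[9,14],[14,0],[27,20],[33,0]]
[[1,8],[2,0],[9,14],[14,0],[27,20],[37,0]]
[[1,8],[2,0],[9,14],[14,0],[27,20],[37,0]]
[[1,8],[2,0],[9,14],[14,0],[27,20],[38,0]]
[[1,8],[2,0],[9,14],[14,0],[27,20],[38,0]]
[[1,8],[2,0],[9,14],[14,0],[27,20],[38,0],[40,20],[45,0]]
[[1,8],[2,0],[9,14],[14,0],[26,8],[27,20],[38,8],[40,20],[45,0]]
[[1,8],[2,0],[9,14],[14,0],[26,8],[27,20],[38,17],[40,20],[45,0]]
[[1,8],[2,0],[9,14],[14,0],[26,8],[27,20],[38,19],[40,20],[45,0]]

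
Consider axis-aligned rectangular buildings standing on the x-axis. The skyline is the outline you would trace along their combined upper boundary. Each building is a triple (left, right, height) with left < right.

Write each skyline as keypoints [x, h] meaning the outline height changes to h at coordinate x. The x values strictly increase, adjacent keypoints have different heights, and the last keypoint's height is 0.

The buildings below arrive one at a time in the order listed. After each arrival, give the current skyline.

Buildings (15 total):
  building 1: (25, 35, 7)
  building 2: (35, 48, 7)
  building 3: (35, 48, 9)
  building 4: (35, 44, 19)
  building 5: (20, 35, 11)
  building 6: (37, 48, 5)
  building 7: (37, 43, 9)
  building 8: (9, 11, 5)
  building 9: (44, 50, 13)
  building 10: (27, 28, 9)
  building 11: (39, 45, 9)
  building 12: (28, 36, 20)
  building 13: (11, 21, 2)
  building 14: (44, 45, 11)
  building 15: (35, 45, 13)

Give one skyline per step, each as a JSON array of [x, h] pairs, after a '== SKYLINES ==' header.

== SKYLINES ==
[[25,7],[35,0]]
[[25,7],[48,0]]
[[25,7],[35,9],[48,0]]
[[25,7],[35,19],[44,9],[48,0]]
[[20,11],[35,19],[44,9],[48,0]]
[[20,11],[35,19],[44,9],[48,0]]
[[20,11],[35,19],[44,9],[48,0]]
[[9,5],[11,0],[20,11],[35,19],[44,9],[48,0]]
[[9,5],[11,0],[20,11],[35,19],[44,13],[50,0]]
[[9,5],[11,0],[20,11],[35,19],[44,13],[50,0]]
[[9,5],[11,0],[20,11],[35,19],[44,13],[50,0]]
[[9,5],[11,0],[20,11],[28,20],[36,19],[44,13],[50,0]]
[[9,5],[11,2],[20,11],[28,20],[36,19],[44,13],[50,0]]
[[9,5],[11,2],[20,11],[28,20],[36,19],[44,13],[50,0]]
[[9,5],[11,2],[20,11],[28,20],[36,19],[44,13],[50,0]]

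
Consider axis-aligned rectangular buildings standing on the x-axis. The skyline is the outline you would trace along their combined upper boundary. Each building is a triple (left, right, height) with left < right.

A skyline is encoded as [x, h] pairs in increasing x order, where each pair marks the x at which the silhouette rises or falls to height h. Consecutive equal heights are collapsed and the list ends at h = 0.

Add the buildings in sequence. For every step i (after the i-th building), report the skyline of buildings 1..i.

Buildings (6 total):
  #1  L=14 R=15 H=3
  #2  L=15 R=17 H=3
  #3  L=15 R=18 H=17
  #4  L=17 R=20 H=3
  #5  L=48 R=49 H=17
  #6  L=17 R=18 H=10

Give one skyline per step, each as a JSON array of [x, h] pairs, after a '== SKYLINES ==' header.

== SKYLINES ==
[[14,3],[15,0]]
[[14,3],[17,0]]
[[14,3],[15,17],[18,0]]
[[14,3],[15,17],[18,3],[20,0]]
[[14,3],[15,17],[18,3],[20,0],[48,17],[49,0]]
[[14,3],[15,17],[18,3],[20,0],[48,17],[49,0]]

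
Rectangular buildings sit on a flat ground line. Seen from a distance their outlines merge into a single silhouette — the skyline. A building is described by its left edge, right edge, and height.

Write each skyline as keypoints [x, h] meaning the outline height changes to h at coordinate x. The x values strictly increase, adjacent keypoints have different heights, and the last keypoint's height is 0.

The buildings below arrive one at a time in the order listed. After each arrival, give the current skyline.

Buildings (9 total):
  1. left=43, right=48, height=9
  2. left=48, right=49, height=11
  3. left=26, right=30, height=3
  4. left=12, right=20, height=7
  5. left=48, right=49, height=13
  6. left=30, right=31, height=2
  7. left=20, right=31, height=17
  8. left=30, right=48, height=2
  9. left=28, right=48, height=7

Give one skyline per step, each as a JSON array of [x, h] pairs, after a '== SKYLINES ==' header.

== SKYLINES ==
[[43,9],[48,0]]
[[43,9],[48,11],[49,0]]
[[26,3],[30,0],[43,9],[48,11],[49,0]]
[[12,7],[20,0],[26,3],[30,0],[43,9],[48,11],[49,0]]
[[12,7],[20,0],[26,3],[30,0],[43,9],[48,13],[49,0]]
[[12,7],[20,0],[26,3],[30,2],[31,0],[43,9],[48,13],[49,0]]
[[12,7],[20,17],[31,0],[43,9],[48,13],[49,0]]
[[12,7],[20,17],[31,2],[43,9],[48,13],[49,0]]
[[12,7],[20,17],[31,7],[43,9],[48,13],[49,0]]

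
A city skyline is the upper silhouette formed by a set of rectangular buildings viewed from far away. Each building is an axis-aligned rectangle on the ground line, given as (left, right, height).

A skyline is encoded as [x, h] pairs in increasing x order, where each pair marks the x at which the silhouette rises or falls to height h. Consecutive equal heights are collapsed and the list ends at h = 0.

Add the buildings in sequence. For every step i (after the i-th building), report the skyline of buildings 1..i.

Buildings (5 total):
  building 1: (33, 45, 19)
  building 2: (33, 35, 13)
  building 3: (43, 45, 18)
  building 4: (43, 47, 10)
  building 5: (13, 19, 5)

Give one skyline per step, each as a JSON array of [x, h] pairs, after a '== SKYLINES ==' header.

== SKYLINES ==
[[33,19],[45,0]]
[[33,19],[45,0]]
[[33,19],[45,0]]
[[33,19],[45,10],[47,0]]
[[13,5],[19,0],[33,19],[45,10],[47,0]]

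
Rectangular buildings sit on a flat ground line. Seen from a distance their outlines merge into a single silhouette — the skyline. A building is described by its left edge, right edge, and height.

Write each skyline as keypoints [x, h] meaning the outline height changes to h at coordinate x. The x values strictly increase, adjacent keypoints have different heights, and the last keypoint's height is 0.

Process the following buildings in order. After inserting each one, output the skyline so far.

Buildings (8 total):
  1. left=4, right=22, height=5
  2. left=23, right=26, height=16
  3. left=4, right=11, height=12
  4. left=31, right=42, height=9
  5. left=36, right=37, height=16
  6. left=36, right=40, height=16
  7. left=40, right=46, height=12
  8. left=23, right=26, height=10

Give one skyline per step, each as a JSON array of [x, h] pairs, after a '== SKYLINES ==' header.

== SKYLINES ==
[[4,5],[22,0]]
[[4,5],[22,0],[23,16],[26,0]]
[[4,12],[11,5],[22,0],[23,16],[26,0]]
[[4,12],[11,5],[22,0],[23,16],[26,0],[31,9],[42,0]]
[[4,12],[11,5],[22,0],[23,16],[26,0],[31,9],[36,16],[37,9],[42,0]]
[[4,12],[11,5],[22,0],[23,16],[26,0],[31,9],[36,16],[40,9],[42,0]]
[[4,12],[11,5],[22,0],[23,16],[26,0],[31,9],[36,16],[40,12],[46,0]]
[[4,12],[11,5],[22,0],[23,16],[26,0],[31,9],[36,16],[40,12],[46,0]]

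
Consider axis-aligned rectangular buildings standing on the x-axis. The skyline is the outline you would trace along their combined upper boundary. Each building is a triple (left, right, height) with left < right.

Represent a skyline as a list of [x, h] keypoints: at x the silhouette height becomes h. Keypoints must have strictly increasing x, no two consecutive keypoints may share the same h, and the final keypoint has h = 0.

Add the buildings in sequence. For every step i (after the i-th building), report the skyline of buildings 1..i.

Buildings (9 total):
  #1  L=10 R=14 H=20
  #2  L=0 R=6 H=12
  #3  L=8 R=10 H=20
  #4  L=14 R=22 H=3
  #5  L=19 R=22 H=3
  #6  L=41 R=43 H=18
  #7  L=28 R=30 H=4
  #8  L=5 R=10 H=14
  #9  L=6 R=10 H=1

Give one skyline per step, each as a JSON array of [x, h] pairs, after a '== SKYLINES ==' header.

== SKYLINES ==
[[10,20],[14,0]]
[[0,12],[6,0],[10,20],[14,0]]
[[0,12],[6,0],[8,20],[14,0]]
[[0,12],[6,0],[8,20],[14,3],[22,0]]
[[0,12],[6,0],[8,20],[14,3],[22,0]]
[[0,12],[6,0],[8,20],[14,3],[22,0],[41,18],[43,0]]
[[0,12],[6,0],[8,20],[14,3],[22,0],[28,4],[30,0],[41,18],[43,0]]
[[0,12],[5,14],[8,20],[14,3],[22,0],[28,4],[30,0],[41,18],[43,0]]
[[0,12],[5,14],[8,20],[14,3],[22,0],[28,4],[30,0],[41,18],[43,0]]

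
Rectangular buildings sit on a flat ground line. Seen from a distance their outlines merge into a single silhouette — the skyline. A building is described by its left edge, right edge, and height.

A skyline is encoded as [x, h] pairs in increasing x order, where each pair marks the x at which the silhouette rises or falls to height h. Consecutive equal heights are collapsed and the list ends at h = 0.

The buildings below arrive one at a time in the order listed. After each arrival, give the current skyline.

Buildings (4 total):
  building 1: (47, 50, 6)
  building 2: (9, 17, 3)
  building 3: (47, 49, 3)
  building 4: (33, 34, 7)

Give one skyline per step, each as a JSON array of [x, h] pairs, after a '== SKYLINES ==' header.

== SKYLINES ==
[[47,6],[50,0]]
[[9,3],[17,0],[47,6],[50,0]]
[[9,3],[17,0],[47,6],[50,0]]
[[9,3],[17,0],[33,7],[34,0],[47,6],[50,0]]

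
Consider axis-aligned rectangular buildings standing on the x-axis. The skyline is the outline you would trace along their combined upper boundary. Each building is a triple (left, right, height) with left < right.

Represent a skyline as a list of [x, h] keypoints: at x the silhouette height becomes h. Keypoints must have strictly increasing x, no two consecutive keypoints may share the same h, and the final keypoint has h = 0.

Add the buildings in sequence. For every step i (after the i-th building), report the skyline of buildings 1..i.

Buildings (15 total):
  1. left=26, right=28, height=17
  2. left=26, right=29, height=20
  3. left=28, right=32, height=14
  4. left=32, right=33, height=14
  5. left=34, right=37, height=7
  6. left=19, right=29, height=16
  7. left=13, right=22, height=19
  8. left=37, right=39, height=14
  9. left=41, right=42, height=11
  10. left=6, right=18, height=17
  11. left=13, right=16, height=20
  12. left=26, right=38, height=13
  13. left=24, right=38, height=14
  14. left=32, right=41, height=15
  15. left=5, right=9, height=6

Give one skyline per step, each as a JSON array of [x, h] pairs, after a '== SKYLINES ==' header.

== SKYLINES ==
[[26,17],[28,0]]
[[26,20],[29,0]]
[[26,20],[29,14],[32,0]]
[[26,20],[29,14],[33,0]]
[[26,20],[29,14],[33,0],[34,7],[37,0]]
[[19,16],[26,20],[29,14],[33,0],[34,7],[37,0]]
[[13,19],[22,16],[26,20],[29,14],[33,0],[34,7],[37,0]]
[[13,19],[22,16],[26,20],[29,14],[33,0],[34,7],[37,14],[39,0]]
[[13,19],[22,16],[26,20],[29,14],[33,0],[34,7],[37,14],[39,0],[41,11],[42,0]]
[[6,17],[13,19],[22,16],[26,20],[29,14],[33,0],[34,7],[37,14],[39,0],[41,11],[42,0]]
[[6,17],[13,20],[16,19],[22,16],[26,20],[29,14],[33,0],[34,7],[37,14],[39,0],[41,11],[42,0]]
[[6,17],[13,20],[16,19],[22,16],[26,20],[29,14],[33,13],[37,14],[39,0],[41,11],[42,0]]
[[6,17],[13,20],[16,19],[22,16],[26,20],[29,14],[39,0],[41,11],[42,0]]
[[6,17],[13,20],[16,19],[22,16],[26,20],[29,14],[32,15],[41,11],[42,0]]
[[5,6],[6,17],[13,20],[16,19],[22,16],[26,20],[29,14],[32,15],[41,11],[42,0]]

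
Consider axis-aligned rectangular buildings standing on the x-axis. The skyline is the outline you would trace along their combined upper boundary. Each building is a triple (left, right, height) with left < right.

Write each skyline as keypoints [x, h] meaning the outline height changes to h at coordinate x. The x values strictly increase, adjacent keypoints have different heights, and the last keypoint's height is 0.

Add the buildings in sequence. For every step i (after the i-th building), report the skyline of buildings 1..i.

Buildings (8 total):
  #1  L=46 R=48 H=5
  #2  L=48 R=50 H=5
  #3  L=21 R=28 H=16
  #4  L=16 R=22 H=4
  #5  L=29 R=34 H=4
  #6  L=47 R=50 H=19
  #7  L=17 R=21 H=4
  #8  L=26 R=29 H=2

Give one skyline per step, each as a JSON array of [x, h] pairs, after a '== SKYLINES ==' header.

== SKYLINES ==
[[46,5],[48,0]]
[[46,5],[50,0]]
[[21,16],[28,0],[46,5],[50,0]]
[[16,4],[21,16],[28,0],[46,5],[50,0]]
[[16,4],[21,16],[28,0],[29,4],[34,0],[46,5],[50,0]]
[[16,4],[21,16],[28,0],[29,4],[34,0],[46,5],[47,19],[50,0]]
[[16,4],[21,16],[28,0],[29,4],[34,0],[46,5],[47,19],[50,0]]
[[16,4],[21,16],[28,2],[29,4],[34,0],[46,5],[47,19],[50,0]]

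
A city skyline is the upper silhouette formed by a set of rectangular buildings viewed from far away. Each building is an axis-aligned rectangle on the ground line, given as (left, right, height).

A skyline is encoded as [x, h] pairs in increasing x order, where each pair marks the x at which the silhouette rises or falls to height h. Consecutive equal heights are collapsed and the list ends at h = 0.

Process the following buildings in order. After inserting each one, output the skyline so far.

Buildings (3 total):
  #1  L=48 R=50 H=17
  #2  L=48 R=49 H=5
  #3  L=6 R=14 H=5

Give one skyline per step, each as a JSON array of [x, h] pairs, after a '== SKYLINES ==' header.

== SKYLINES ==
[[48,17],[50,0]]
[[48,17],[50,0]]
[[6,5],[14,0],[48,17],[50,0]]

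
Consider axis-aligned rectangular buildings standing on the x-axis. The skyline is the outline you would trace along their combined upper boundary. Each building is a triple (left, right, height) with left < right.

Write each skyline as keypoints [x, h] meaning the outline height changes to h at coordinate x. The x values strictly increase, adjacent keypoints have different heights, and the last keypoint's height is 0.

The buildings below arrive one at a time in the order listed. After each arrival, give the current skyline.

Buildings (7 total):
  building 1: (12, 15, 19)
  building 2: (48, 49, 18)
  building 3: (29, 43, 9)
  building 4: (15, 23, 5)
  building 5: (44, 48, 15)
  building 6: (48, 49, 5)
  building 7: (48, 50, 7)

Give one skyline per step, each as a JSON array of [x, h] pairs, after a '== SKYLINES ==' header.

== SKYLINES ==
[[12,19],[15,0]]
[[12,19],[15,0],[48,18],[49,0]]
[[12,19],[15,0],[29,9],[43,0],[48,18],[49,0]]
[[12,19],[15,5],[23,0],[29,9],[43,0],[48,18],[49,0]]
[[12,19],[15,5],[23,0],[29,9],[43,0],[44,15],[48,18],[49,0]]
[[12,19],[15,5],[23,0],[29,9],[43,0],[44,15],[48,18],[49,0]]
[[12,19],[15,5],[23,0],[29,9],[43,0],[44,15],[48,18],[49,7],[50,0]]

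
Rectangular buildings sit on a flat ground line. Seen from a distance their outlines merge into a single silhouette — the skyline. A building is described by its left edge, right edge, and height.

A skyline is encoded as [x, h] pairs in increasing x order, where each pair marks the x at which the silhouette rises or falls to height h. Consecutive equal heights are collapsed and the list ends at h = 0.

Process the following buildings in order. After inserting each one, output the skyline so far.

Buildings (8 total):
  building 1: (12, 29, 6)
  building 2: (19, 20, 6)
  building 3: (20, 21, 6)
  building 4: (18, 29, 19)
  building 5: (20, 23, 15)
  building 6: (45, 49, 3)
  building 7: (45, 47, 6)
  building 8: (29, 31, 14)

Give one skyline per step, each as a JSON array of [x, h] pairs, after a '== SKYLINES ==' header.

== SKYLINES ==
[[12,6],[29,0]]
[[12,6],[29,0]]
[[12,6],[29,0]]
[[12,6],[18,19],[29,0]]
[[12,6],[18,19],[29,0]]
[[12,6],[18,19],[29,0],[45,3],[49,0]]
[[12,6],[18,19],[29,0],[45,6],[47,3],[49,0]]
[[12,6],[18,19],[29,14],[31,0],[45,6],[47,3],[49,0]]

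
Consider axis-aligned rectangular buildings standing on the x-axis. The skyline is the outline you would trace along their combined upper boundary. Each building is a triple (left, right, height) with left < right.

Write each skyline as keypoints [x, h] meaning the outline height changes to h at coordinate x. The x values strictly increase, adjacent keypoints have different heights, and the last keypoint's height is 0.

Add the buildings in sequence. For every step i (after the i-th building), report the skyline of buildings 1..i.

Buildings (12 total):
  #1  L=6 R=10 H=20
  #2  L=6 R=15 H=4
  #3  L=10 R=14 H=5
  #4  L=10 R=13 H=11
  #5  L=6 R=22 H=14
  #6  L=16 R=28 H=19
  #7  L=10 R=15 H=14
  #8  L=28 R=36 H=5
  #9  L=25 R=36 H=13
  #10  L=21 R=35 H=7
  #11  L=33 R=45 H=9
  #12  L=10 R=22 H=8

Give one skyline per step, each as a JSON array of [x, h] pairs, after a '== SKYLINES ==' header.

== SKYLINES ==
[[6,20],[10,0]]
[[6,20],[10,4],[15,0]]
[[6,20],[10,5],[14,4],[15,0]]
[[6,20],[10,11],[13,5],[14,4],[15,0]]
[[6,20],[10,14],[22,0]]
[[6,20],[10,14],[16,19],[28,0]]
[[6,20],[10,14],[16,19],[28,0]]
[[6,20],[10,14],[16,19],[28,5],[36,0]]
[[6,20],[10,14],[16,19],[28,13],[36,0]]
[[6,20],[10,14],[16,19],[28,13],[36,0]]
[[6,20],[10,14],[16,19],[28,13],[36,9],[45,0]]
[[6,20],[10,14],[16,19],[28,13],[36,9],[45,0]]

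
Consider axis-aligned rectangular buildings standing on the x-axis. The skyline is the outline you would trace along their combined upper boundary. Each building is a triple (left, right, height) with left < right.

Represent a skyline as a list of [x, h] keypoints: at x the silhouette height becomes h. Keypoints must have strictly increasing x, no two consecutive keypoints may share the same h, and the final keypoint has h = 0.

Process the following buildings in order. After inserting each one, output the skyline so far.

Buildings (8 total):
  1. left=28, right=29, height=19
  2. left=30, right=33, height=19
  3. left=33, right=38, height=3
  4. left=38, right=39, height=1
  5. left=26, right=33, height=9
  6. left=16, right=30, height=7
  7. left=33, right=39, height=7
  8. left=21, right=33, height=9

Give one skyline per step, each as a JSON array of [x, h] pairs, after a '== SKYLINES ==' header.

== SKYLINES ==
[[28,19],[29,0]]
[[28,19],[29,0],[30,19],[33,0]]
[[28,19],[29,0],[30,19],[33,3],[38,0]]
[[28,19],[29,0],[30,19],[33,3],[38,1],[39,0]]
[[26,9],[28,19],[29,9],[30,19],[33,3],[38,1],[39,0]]
[[16,7],[26,9],[28,19],[29,9],[30,19],[33,3],[38,1],[39,0]]
[[16,7],[26,9],[28,19],[29,9],[30,19],[33,7],[39,0]]
[[16,7],[21,9],[28,19],[29,9],[30,19],[33,7],[39,0]]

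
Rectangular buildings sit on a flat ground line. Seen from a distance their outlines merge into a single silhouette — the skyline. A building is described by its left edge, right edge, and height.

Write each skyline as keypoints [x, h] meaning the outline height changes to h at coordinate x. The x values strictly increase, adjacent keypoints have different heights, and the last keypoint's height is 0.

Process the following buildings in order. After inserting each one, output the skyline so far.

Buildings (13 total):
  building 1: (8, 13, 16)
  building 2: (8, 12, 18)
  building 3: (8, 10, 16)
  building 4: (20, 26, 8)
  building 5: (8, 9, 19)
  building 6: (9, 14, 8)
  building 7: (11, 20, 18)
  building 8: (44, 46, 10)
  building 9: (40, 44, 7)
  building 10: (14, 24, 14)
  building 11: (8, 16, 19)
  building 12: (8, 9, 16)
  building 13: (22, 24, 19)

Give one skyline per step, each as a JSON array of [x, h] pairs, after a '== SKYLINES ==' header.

== SKYLINES ==
[[8,16],[13,0]]
[[8,18],[12,16],[13,0]]
[[8,18],[12,16],[13,0]]
[[8,18],[12,16],[13,0],[20,8],[26,0]]
[[8,19],[9,18],[12,16],[13,0],[20,8],[26,0]]
[[8,19],[9,18],[12,16],[13,8],[14,0],[20,8],[26,0]]
[[8,19],[9,18],[20,8],[26,0]]
[[8,19],[9,18],[20,8],[26,0],[44,10],[46,0]]
[[8,19],[9,18],[20,8],[26,0],[40,7],[44,10],[46,0]]
[[8,19],[9,18],[20,14],[24,8],[26,0],[40,7],[44,10],[46,0]]
[[8,19],[16,18],[20,14],[24,8],[26,0],[40,7],[44,10],[46,0]]
[[8,19],[16,18],[20,14],[24,8],[26,0],[40,7],[44,10],[46,0]]
[[8,19],[16,18],[20,14],[22,19],[24,8],[26,0],[40,7],[44,10],[46,0]]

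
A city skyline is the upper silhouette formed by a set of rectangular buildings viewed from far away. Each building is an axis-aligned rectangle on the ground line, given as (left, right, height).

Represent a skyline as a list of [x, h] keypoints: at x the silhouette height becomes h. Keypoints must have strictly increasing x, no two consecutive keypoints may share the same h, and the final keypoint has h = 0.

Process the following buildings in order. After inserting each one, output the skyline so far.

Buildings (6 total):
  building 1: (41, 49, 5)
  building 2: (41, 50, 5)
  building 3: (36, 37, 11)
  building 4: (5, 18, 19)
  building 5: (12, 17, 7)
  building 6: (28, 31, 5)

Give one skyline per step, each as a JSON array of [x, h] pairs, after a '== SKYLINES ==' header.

== SKYLINES ==
[[41,5],[49,0]]
[[41,5],[50,0]]
[[36,11],[37,0],[41,5],[50,0]]
[[5,19],[18,0],[36,11],[37,0],[41,5],[50,0]]
[[5,19],[18,0],[36,11],[37,0],[41,5],[50,0]]
[[5,19],[18,0],[28,5],[31,0],[36,11],[37,0],[41,5],[50,0]]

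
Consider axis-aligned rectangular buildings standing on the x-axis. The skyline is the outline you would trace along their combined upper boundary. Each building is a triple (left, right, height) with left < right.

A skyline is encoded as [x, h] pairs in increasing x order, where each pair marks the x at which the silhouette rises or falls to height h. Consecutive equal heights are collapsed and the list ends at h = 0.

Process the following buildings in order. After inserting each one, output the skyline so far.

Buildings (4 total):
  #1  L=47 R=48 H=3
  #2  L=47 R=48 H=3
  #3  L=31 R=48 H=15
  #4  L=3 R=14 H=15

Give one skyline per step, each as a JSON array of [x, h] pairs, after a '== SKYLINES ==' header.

== SKYLINES ==
[[47,3],[48,0]]
[[47,3],[48,0]]
[[31,15],[48,0]]
[[3,15],[14,0],[31,15],[48,0]]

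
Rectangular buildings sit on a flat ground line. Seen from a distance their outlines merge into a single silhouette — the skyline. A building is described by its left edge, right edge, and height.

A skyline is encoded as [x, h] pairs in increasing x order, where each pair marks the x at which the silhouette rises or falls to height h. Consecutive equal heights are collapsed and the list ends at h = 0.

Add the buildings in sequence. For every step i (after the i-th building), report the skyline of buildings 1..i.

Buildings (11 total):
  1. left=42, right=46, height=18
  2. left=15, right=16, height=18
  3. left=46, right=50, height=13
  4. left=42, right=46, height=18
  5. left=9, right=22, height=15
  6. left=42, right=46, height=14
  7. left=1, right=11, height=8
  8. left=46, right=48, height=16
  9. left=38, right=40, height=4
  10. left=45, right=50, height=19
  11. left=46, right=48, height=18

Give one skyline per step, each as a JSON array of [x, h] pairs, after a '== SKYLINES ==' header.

== SKYLINES ==
[[42,18],[46,0]]
[[15,18],[16,0],[42,18],[46,0]]
[[15,18],[16,0],[42,18],[46,13],[50,0]]
[[15,18],[16,0],[42,18],[46,13],[50,0]]
[[9,15],[15,18],[16,15],[22,0],[42,18],[46,13],[50,0]]
[[9,15],[15,18],[16,15],[22,0],[42,18],[46,13],[50,0]]
[[1,8],[9,15],[15,18],[16,15],[22,0],[42,18],[46,13],[50,0]]
[[1,8],[9,15],[15,18],[16,15],[22,0],[42,18],[46,16],[48,13],[50,0]]
[[1,8],[9,15],[15,18],[16,15],[22,0],[38,4],[40,0],[42,18],[46,16],[48,13],[50,0]]
[[1,8],[9,15],[15,18],[16,15],[22,0],[38,4],[40,0],[42,18],[45,19],[50,0]]
[[1,8],[9,15],[15,18],[16,15],[22,0],[38,4],[40,0],[42,18],[45,19],[50,0]]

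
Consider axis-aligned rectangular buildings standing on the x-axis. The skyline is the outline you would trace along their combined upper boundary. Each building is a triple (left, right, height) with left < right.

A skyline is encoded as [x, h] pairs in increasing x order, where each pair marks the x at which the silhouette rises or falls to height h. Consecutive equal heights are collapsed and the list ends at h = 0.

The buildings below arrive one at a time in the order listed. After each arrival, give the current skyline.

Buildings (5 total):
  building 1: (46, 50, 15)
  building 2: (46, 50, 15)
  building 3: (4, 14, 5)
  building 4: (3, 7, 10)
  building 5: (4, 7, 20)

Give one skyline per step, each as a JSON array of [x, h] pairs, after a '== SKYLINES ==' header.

== SKYLINES ==
[[46,15],[50,0]]
[[46,15],[50,0]]
[[4,5],[14,0],[46,15],[50,0]]
[[3,10],[7,5],[14,0],[46,15],[50,0]]
[[3,10],[4,20],[7,5],[14,0],[46,15],[50,0]]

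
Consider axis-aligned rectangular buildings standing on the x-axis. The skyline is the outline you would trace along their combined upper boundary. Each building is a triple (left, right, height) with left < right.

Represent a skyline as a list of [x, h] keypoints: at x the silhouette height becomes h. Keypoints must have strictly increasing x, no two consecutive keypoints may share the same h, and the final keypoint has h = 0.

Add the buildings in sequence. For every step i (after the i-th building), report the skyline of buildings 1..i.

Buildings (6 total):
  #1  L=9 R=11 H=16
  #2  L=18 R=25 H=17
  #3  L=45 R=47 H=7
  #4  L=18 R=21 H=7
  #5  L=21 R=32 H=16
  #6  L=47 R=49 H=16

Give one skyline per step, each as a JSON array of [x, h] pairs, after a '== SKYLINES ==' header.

== SKYLINES ==
[[9,16],[11,0]]
[[9,16],[11,0],[18,17],[25,0]]
[[9,16],[11,0],[18,17],[25,0],[45,7],[47,0]]
[[9,16],[11,0],[18,17],[25,0],[45,7],[47,0]]
[[9,16],[11,0],[18,17],[25,16],[32,0],[45,7],[47,0]]
[[9,16],[11,0],[18,17],[25,16],[32,0],[45,7],[47,16],[49,0]]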